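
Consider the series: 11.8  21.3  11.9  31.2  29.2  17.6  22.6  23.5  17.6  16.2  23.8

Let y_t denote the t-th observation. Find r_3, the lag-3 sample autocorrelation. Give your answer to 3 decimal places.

-0.014

Mean ȳ = (11.8 + 21.3 + 11.9 + 31.2 + 29.2 + 17.6 + 22.6 + 23.5 + 17.6 + 16.2 + 23.8)/11 = 20.6091
Numerator Σ_{t=1}^{8}(y_t−ȳ)(y_{t+3}−ȳ) = -5.7321
Denominator Σ(y_t−ȳ)² = 399.9491
r_3 = -5.7321 / 399.9491 = -0.014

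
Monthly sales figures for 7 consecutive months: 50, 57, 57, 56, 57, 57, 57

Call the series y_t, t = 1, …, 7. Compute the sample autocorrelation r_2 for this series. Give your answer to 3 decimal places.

Mean ȳ = (50 + 57 + 57 + 56 + 57 + 57 + 57)/7 = 55.8571
Deviations from mean: -5.8571, 1.1429, 1.1429, 0.1429, 1.1429, 1.1429, 1.1429
Σ(y_t−ȳ)(y_{t+2}−ȳ) = (-6.6939) + (0.1633) + (1.3061) + (0.1633) + (1.3061) = -3.7551
Denominator Σ(y_t−ȳ)² = 40.8571
r_2 = -3.7551 / 40.8571 = -0.092

-0.092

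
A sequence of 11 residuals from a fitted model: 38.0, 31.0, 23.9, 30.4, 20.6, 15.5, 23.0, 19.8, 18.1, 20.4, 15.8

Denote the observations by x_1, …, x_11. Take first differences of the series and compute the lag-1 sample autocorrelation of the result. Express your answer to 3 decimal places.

First differences Δx: -7.0, -7.1, 6.5, -9.8, -5.1, 7.5, -3.2, -1.7, 2.3, -4.6
Mean of differences = -2.2200
Numerator Σ(Δx_t−Δx̄)(Δx_{t+1}−Δx̄) = -109.9304
Denominator Σ(Δx_t−Δx̄)² = 310.2560
r_1(Δx) = -109.9304 / 310.2560 = -0.354

-0.354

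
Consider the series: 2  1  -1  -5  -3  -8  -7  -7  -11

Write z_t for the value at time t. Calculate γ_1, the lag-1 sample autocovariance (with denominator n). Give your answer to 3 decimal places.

8.691

Mean z̄ = (2 + 1 − 1 − 5 − 3 − 8 − 7 − 7 − 11)/9 = -4.3333
Σ_{t=1}^{8}(z_t−z̄)(z_{t+1}−z̄) = 78.2222
γ_1 = 78.2222 / 9 = 8.691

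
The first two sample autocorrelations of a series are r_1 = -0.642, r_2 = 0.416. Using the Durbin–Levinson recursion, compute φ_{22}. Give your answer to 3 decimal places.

0.007

φ_{22} = (r_2 − r_1²) / (1 − r_1²)
r_1² = (-0.642)² = 0.412164
Numerator = 0.416 − 0.4122 = 0.0038; denominator = 1 − 0.4122 = 0.5878
φ_{22} = 0.0038 / 0.5878 = 0.007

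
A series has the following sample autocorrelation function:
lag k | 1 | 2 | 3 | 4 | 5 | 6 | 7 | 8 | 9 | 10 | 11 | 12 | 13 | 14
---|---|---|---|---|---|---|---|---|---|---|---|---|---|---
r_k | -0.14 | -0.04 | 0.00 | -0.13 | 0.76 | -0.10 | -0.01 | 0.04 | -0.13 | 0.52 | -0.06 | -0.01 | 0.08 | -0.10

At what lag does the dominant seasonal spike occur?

The largest autocorrelation is r_5 = 0.76, with a weaker echo at lag 10 (0.52); the remaining lags stay at or below 0.08.
The dominant spike at lag 5 indicates a seasonal period of 5.

5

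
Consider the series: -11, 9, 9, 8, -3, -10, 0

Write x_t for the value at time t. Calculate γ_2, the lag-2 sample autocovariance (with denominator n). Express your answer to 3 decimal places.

-19.738

Mean x̄ = (-11 + 9 + 9 + 8 − 3 − 10 + 0)/7 = 0.2857
Σ_{t=1}^{5}(x_t−x̄)(x_{t+2}−x̄) = -138.1633
γ_2 = -138.1633 / 7 = -19.738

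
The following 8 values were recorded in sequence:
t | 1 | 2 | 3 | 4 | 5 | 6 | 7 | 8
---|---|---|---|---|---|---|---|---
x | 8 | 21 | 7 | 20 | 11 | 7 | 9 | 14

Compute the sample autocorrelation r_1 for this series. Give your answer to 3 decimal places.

-0.513

Mean x̄ = (8 + 21 + 7 + 20 + 11 + 7 + 9 + 14)/8 = 12.1250
Deviations from mean: -4.1250, 8.8750, -5.1250, 7.8750, -1.1250, -5.1250, -3.1250, 1.8750
Numerator Σ_{t=1}^{7}(x_t−x̄)(x_{t+1}−x̄) = -115.3906
Denominator Σ(x_t−x̄)² = 224.8750
r_1 = -115.3906 / 224.8750 = -0.513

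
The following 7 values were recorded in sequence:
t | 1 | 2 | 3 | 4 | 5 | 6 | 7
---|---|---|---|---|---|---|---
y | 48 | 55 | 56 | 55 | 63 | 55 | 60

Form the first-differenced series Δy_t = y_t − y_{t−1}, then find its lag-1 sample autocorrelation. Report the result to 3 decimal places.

-0.611

First differences Δy: 7, 1, -1, 8, -8, 5
Mean of differences = 2.0000
Numerator Σ(Δy_t−Δȳ)(Δy_{t+1}−Δȳ) = -110.0000
Denominator Σ(Δy_t−Δȳ)² = 180.0000
r_1(Δy) = -110.0000 / 180.0000 = -0.611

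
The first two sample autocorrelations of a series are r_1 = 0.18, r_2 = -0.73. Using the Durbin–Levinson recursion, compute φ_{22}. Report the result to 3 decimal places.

φ_{22} = (r_2 − r_1²) / (1 − r_1²)
r_1² = (0.18)² = 0.0324
Numerator = -0.73 − 0.0324 = -0.7624; denominator = 1 − 0.0324 = 0.9676
φ_{22} = -0.7624 / 0.9676 = -0.788

-0.788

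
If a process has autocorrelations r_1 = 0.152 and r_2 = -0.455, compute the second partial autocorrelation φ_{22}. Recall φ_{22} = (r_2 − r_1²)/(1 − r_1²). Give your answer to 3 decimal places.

-0.489

φ_{22} = (r_2 − r_1²) / (1 − r_1²)
r_1² = (0.152)² = 0.023104
Numerator = -0.455 − 0.0231 = -0.4781; denominator = 1 − 0.0231 = 0.9769
φ_{22} = -0.4781 / 0.9769 = -0.489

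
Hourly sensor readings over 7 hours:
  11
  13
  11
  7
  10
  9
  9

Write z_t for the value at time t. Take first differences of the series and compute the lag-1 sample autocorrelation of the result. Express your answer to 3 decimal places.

First differences Δz: 2, -2, -4, 3, -1, 0
Mean of differences = -0.3333
Numerator Σ(Δz_t−Δz̄)(Δz_{t+1}−Δz̄) = -12.4444
Denominator Σ(Δz_t−Δz̄)² = 33.3333
r_1(Δz) = -12.4444 / 33.3333 = -0.373

-0.373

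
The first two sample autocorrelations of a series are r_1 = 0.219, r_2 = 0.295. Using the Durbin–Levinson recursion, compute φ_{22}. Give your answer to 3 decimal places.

φ_{22} = (r_2 − r_1²) / (1 − r_1²)
r_1² = (0.219)² = 0.047961
Numerator = 0.295 − 0.0480 = 0.2470; denominator = 1 − 0.0480 = 0.9520
φ_{22} = 0.2470 / 0.9520 = 0.259

0.259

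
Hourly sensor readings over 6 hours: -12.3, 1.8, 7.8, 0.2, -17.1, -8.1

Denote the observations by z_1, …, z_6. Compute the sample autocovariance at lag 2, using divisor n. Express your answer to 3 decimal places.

Mean z̄ = (-12.3 + 1.8 + 7.8 + 0.2 − 17.1 − 8.1)/6 = -4.6167
Deviations: -7.6833, 6.4167, 12.4167, 4.8167, -12.4833, -3.4833
Σ_{t=1}^{4}(z_t−z̄)(z_{t+2}−z̄) = -236.2739
γ_2 = -236.2739 / 6 = -39.379

-39.379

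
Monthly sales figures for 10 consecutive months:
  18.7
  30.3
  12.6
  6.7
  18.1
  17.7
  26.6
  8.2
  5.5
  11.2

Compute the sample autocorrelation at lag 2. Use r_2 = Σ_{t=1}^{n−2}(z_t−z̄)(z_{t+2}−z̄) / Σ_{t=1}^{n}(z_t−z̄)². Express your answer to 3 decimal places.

-0.375

Mean z̄ = (18.7 + 30.3 + 12.6 + 6.7 + 18.1 + 17.7 + 26.6 + 8.2 + 5.5 + 11.2)/10 = 15.5600
Numerator Σ_{t=1}^{8}(z_t−z̄)(z_{t+2}−z̄) = -233.0512
Denominator Σ(z_t−z̄)² = 621.6840
r_2 = -233.0512 / 621.6840 = -0.375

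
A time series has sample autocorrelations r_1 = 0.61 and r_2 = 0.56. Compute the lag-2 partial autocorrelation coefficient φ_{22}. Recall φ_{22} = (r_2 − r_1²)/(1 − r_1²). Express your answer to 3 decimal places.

φ_{22} = (r_2 − r_1²) / (1 − r_1²)
r_1² = (0.61)² = 0.3721
Numerator = 0.56 − 0.3721 = 0.1879; denominator = 1 − 0.3721 = 0.6279
φ_{22} = 0.1879 / 0.6279 = 0.299

0.299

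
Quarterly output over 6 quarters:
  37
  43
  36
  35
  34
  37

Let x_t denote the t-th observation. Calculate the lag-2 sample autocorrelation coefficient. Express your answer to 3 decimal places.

-0.180

Mean x̄ = (37 + 43 + 36 + 35 + 34 + 37)/6 = 37.0000
Σ(x_t−x̄)(x_{t+2}−x̄) = (0.0000) + (-12.0000) + (3.0000) + (0.0000) = -9.0000
Denominator Σ(x_t−x̄)² = 50.0000
r_2 = -9.0000 / 50.0000 = -0.180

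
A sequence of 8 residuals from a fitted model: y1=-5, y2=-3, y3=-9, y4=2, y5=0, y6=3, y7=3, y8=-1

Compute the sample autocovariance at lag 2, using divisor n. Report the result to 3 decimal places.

4.234

Mean ȳ = (-5 − 3 − 9 + 2 + 0 + 3 + 3 − 1)/8 = -1.2500
Deviations: -3.7500, -1.7500, -7.7500, 3.2500, 1.2500, 4.2500, 4.2500, 0.2500
Σ_{t=1}^{6}(y_t−ȳ)(y_{t+2}−ȳ) = 33.8750
γ_2 = 33.8750 / 8 = 4.234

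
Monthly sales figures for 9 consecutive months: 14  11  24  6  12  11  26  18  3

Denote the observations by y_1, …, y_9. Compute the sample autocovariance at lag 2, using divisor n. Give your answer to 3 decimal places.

-15.447

Mean ȳ = (14 + 11 + 24 + 6 + 12 + 11 + 26 + 18 + 3)/9 = 13.8889
Σ_{t=1}^{7}(y_t−ȳ)(y_{t+2}−ȳ) = -139.0247
γ_2 = -139.0247 / 9 = -15.447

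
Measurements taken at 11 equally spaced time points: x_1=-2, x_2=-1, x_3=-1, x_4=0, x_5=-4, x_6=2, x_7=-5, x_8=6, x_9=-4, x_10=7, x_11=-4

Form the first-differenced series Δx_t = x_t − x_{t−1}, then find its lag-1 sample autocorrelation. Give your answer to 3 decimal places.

-0.860

First differences Δx: 1, 0, 1, -4, 6, -7, 11, -10, 11, -11
Mean of differences = -0.2000
Numerator Σ(Δx_t−Δx̄)(Δx_{t+1}−Δx̄) = -486.4400
Denominator Σ(Δx_t−Δx̄)² = 565.6000
r_1(Δx) = -486.4400 / 565.6000 = -0.860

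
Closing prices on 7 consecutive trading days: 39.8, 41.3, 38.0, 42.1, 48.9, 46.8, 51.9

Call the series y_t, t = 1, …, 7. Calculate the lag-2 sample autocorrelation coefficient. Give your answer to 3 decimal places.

Mean ȳ = (39.8 + 41.3 + 38.0 + 42.1 + 48.9 + 46.8 + 51.9)/7 = 44.1143
Deviations from mean: -4.3143, -2.8143, -6.1143, -2.0143, 4.7857, 2.6857, 7.7857
Numerator Σ_{t=1}^{5}(y_t−ȳ)(y_{t+2}−ȳ) = 34.6367
Denominator Σ(y_t−ȳ)² = 158.7086
r_2 = 34.6367 / 158.7086 = 0.218

0.218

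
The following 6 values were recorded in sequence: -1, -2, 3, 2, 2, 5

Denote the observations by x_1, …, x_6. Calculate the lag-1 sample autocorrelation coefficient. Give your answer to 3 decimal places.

0.187

Mean x̄ = (-1 − 2 + 3 + 2 + 2 + 5)/6 = 1.5000
Deviations from mean: -2.5000, -3.5000, 1.5000, 0.5000, 0.5000, 3.5000
Σ(x_t−x̄)(x_{t+1}−x̄) = (8.7500) + (-5.2500) + (0.7500) + (0.2500) + (1.7500) = 6.2500
Denominator Σ(x_t−x̄)² = 33.5000
r_1 = 6.2500 / 33.5000 = 0.187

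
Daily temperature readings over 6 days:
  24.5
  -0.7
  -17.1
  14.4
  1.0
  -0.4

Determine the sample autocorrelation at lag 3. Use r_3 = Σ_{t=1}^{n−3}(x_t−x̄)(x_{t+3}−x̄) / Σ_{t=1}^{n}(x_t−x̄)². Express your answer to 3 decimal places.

0.312

Mean x̄ = (24.5 − 0.7 − 17.1 + 14.4 + 1.0 − 0.4)/6 = 3.6167
Deviations from mean: 20.8833, -4.3167, -20.7167, 10.7833, -2.6167, -4.0167
Σ(x_t−x̄)(x_{t+3}−x̄) = (225.1919) + (11.2953) + (83.2119) = 319.6992
Denominator Σ(x_t−x̄)² = 1023.1883
r_3 = 319.6992 / 1023.1883 = 0.312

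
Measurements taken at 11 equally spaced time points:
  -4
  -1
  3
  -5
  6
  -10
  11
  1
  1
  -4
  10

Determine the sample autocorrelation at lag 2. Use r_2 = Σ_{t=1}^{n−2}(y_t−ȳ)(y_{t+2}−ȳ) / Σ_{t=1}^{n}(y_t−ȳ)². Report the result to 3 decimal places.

0.304

Mean ȳ = (-4 − 1 + 3 − 5 + 6 − 10 + 11 + 1 + 1 − 4 + 10)/11 = 0.7273
Numerator Σ_{t=1}^{9}(y_t−ȳ)(y_{t+2}−ȳ) = 127.8512
Denominator Σ(y_t−ȳ)² = 420.1818
r_2 = 127.8512 / 420.1818 = 0.304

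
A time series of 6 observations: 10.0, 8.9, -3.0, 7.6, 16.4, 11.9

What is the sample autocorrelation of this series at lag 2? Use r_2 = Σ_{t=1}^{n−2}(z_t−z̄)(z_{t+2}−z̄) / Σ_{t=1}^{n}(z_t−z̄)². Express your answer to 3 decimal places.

Mean z̄ = (10.0 + 8.9 − 3.0 + 7.6 + 16.4 + 11.9)/6 = 8.6333
Deviations from mean: 1.3667, 0.2667, -11.6333, -1.0333, 7.7667, 3.2667
Numerator Σ_{t=1}^{4}(z_t−z̄)(z_{t+2}−z̄) = -109.9022
Denominator Σ(z_t−z̄)² = 209.3333
r_2 = -109.9022 / 209.3333 = -0.525

-0.525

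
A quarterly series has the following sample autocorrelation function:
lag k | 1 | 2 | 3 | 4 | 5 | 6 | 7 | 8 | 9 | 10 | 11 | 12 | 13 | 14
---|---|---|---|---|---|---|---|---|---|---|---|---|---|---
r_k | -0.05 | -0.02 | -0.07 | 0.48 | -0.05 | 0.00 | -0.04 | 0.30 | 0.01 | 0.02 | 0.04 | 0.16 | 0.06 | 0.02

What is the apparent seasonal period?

4

The largest autocorrelation is r_4 = 0.48, with weaker echoes at lags 8 (0.30) and 12 (0.16); the remaining lags stay at or below 0.06.
The dominant spike at lag 4 indicates a seasonal period of 4.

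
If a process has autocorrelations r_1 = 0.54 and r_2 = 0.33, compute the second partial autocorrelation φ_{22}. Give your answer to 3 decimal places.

0.054

φ_{22} = (r_2 − r_1²) / (1 − r_1²)
r_1² = (0.54)² = 0.2916
Numerator = 0.33 − 0.2916 = 0.0384; denominator = 1 − 0.2916 = 0.7084
φ_{22} = 0.0384 / 0.7084 = 0.054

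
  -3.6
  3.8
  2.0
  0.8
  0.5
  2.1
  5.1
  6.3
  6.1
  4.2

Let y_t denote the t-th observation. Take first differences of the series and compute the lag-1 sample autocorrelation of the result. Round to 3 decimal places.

-0.079

First differences Δy: 7.4, -1.8, -1.2, -0.3, 1.6, 3.0, 1.2, -0.2, -1.9
Mean of differences = 0.8667
Numerator Σ(Δy_t−Δȳ)(Δy_{t+1}−Δȳ) = -5.4844
Denominator Σ(Δy_t−Δȳ)² = 69.4200
r_1(Δy) = -5.4844 / 69.4200 = -0.079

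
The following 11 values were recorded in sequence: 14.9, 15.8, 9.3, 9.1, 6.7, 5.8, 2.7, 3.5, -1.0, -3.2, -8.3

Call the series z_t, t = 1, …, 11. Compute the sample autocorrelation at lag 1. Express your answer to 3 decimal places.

Mean z̄ = (14.9 + 15.8 + 9.3 + 9.1 + 6.7 + 5.8 + 2.7 + 3.5 − 1.0 − 3.2 − 8.3)/11 = 5.0273
Numerator Σ_{t=1}^{10}(z_t−z̄)(z_{t+1}−z̄) = 348.0883
Denominator Σ(z_t−z̄)² = 541.1418
r_1 = 348.0883 / 541.1418 = 0.643

0.643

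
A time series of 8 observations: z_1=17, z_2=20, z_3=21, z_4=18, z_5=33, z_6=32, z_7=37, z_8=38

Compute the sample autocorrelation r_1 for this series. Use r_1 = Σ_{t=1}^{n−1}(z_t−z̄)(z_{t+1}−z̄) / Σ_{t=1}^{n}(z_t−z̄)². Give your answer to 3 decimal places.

Mean z̄ = (17 + 20 + 21 + 18 + 33 + 32 + 37 + 38)/8 = 27.0000
Deviations from mean: -10.0000, -7.0000, -6.0000, -9.0000, 6.0000, 5.0000, 10.0000, 11.0000
Numerator Σ_{t=1}^{7}(z_t−z̄)(z_{t+1}−z̄) = 302.0000
Denominator Σ(z_t−z̄)² = 548.0000
r_1 = 302.0000 / 548.0000 = 0.551

0.551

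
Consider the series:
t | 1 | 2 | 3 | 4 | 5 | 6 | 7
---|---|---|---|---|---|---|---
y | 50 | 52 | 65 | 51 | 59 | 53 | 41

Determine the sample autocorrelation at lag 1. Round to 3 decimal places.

-0.133

Mean ȳ = (50 + 52 + 65 + 51 + 59 + 53 + 41)/7 = 53.0000
Deviations from mean: -3.0000, -1.0000, 12.0000, -2.0000, 6.0000, 0.0000, -12.0000
Σ(y_t−ȳ)(y_{t+1}−ȳ) = (3.0000) + (-12.0000) + (-24.0000) + (-12.0000) + (0.0000) + (0.0000) = -45.0000
Denominator Σ(y_t−ȳ)² = 338.0000
r_1 = -45.0000 / 338.0000 = -0.133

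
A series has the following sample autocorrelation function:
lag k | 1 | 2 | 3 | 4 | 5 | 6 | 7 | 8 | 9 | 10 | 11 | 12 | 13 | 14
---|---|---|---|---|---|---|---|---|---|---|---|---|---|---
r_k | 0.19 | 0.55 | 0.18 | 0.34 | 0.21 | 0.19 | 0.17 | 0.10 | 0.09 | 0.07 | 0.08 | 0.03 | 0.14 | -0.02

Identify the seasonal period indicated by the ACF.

The largest autocorrelation is r_2 = 0.55, with a weaker echo at lag 4 (0.34); the remaining lags stay at or below 0.21.
The dominant spike at lag 2 indicates a seasonal period of 2.

2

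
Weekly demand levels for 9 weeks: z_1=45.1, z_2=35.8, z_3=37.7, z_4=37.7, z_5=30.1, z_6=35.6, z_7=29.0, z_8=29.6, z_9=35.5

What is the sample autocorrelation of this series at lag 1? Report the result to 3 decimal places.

Mean z̄ = (45.1 + 35.8 + 37.7 + 37.7 + 30.1 + 35.6 + 29.0 + 29.6 + 35.5)/9 = 35.1222
Numerator Σ_{t=1}^{8}(z_t−z̄)(z_{t+1}−z̄) = 28.6062
Denominator Σ(z_t−z̄)² = 206.8756
r_1 = 28.6062 / 206.8756 = 0.138

0.138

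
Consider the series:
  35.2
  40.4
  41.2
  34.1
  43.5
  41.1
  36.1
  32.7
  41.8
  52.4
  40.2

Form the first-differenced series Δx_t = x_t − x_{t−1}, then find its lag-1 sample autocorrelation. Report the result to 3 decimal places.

-0.240

First differences Δx: 5.2, 0.8, -7.1, 9.4, -2.4, -5.0, -3.4, 9.1, 10.6, -12.2
Mean of differences = 0.5000
Numerator Σ(Δx_t−Δx̄)(Δx_{t+1}−Δx̄) = -131.8700
Denominator Σ(Δx_t−Δx̄)² = 550.2800
r_1(Δx) = -131.8700 / 550.2800 = -0.240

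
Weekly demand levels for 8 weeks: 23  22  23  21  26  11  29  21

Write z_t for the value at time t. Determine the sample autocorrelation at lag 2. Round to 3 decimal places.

0.289

Mean z̄ = (23 + 22 + 23 + 21 + 26 + 11 + 29 + 21)/8 = 22.0000
Deviations from mean: 1.0000, 0.0000, 1.0000, -1.0000, 4.0000, -11.0000, 7.0000, -1.0000
Numerator Σ_{t=1}^{6}(z_t−z̄)(z_{t+2}−z̄) = 55.0000
Denominator Σ(z_t−z̄)² = 190.0000
r_2 = 55.0000 / 190.0000 = 0.289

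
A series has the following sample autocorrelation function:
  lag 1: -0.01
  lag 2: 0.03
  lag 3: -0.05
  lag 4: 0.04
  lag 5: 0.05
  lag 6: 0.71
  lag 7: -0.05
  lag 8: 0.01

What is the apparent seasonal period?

The largest autocorrelation is r_6 = 0.71; the remaining lags stay at or below 0.05.
The dominant spike at lag 6 indicates a seasonal period of 6.

6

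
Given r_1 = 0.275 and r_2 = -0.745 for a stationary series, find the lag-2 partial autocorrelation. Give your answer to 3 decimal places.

φ_{22} = (r_2 − r_1²) / (1 − r_1²)
r_1² = (0.275)² = 0.075625
Numerator = -0.745 − 0.0756 = -0.8206; denominator = 1 − 0.0756 = 0.9244
φ_{22} = -0.8206 / 0.9244 = -0.888

-0.888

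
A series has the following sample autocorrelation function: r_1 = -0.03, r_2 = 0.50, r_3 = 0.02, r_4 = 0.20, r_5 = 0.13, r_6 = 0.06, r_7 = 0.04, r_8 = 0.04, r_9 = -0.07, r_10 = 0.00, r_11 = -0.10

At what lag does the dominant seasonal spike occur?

2

The largest autocorrelation is r_2 = 0.50, with a weaker echo at lag 4 (0.20); the remaining lags stay at or below 0.13.
The dominant spike at lag 2 indicates a seasonal period of 2.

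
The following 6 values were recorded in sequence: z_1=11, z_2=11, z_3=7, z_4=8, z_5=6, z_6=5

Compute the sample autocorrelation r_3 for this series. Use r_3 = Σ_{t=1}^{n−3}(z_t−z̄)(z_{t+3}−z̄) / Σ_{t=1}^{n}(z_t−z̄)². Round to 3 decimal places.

-0.094

Mean z̄ = (11 + 11 + 7 + 8 + 6 + 5)/6 = 8.0000
Deviations from mean: 3.0000, 3.0000, -1.0000, 0.0000, -2.0000, -3.0000
Σ(z_t−z̄)(z_{t+3}−z̄) = (0.0000) + (-6.0000) + (3.0000) = -3.0000
Denominator Σ(z_t−z̄)² = 32.0000
r_3 = -3.0000 / 32.0000 = -0.094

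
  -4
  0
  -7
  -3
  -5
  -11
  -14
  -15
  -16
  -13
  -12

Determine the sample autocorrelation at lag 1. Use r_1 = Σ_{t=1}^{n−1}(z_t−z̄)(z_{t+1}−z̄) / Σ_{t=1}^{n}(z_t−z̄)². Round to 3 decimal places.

0.707

Mean z̄ = (-4 + 0 − 7 − 3 − 5 − 11 − 14 − 15 − 16 − 13 − 12)/11 = -9.0909
Numerator Σ_{t=1}^{10}(z_t−z̄)(z_{t+1}−z̄) = 212.7190
Denominator Σ(z_t−z̄)² = 300.9091
r_1 = 212.7190 / 300.9091 = 0.707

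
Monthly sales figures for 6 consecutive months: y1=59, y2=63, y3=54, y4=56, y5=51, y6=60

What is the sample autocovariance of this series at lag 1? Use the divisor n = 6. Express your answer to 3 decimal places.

-2.394

Mean ȳ = (59 + 63 + 54 + 56 + 51 + 60)/6 = 57.1667
Σ_{t=1}^{5}(y_t−ȳ)(y_{t+1}−ȳ) = -14.3611
γ_1 = -14.3611 / 6 = -2.394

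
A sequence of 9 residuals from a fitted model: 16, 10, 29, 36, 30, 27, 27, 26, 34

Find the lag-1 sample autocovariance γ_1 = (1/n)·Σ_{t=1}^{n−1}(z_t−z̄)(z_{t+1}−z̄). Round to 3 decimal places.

20.739

Mean z̄ = (16 + 10 + 29 + 36 + 30 + 27 + 27 + 26 + 34)/9 = 26.1111
Σ_{t=1}^{8}(z_t−z̄)(z_{t+1}−z̄) = 186.6543
γ_1 = 186.6543 / 9 = 20.739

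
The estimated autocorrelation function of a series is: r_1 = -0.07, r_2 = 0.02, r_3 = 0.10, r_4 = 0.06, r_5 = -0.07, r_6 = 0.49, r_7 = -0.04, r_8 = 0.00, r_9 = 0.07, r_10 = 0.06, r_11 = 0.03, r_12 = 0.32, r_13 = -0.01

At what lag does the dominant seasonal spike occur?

6

The largest autocorrelation is r_6 = 0.49, with a weaker echo at lag 12 (0.32); the remaining lags stay at or below 0.10.
The dominant spike at lag 6 indicates a seasonal period of 6.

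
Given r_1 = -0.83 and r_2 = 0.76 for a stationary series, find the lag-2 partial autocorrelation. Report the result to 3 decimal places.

φ_{22} = (r_2 − r_1²) / (1 − r_1²)
r_1² = (-0.83)² = 0.6889
Numerator = 0.76 − 0.6889 = 0.0711; denominator = 1 − 0.6889 = 0.3111
φ_{22} = 0.0711 / 0.3111 = 0.229

0.229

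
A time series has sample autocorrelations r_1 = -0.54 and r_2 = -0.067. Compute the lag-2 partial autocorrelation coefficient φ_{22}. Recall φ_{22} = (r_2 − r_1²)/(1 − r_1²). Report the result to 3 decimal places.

φ_{22} = (r_2 − r_1²) / (1 − r_1²)
r_1² = (-0.54)² = 0.2916
Numerator = -0.067 − 0.2916 = -0.3586; denominator = 1 − 0.2916 = 0.7084
φ_{22} = -0.3586 / 0.7084 = -0.506

-0.506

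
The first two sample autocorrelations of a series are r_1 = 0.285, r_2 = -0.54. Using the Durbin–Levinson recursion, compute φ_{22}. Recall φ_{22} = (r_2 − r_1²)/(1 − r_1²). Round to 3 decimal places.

φ_{22} = (r_2 − r_1²) / (1 − r_1²)
r_1² = (0.285)² = 0.081225
Numerator = -0.54 − 0.0812 = -0.6212; denominator = 1 − 0.0812 = 0.9188
φ_{22} = -0.6212 / 0.9188 = -0.676

-0.676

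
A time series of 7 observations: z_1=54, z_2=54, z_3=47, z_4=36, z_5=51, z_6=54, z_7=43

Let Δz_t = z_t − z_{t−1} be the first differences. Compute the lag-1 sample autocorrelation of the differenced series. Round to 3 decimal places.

-0.157

First differences Δz: 0, -7, -11, 15, 3, -11
Mean of differences = -1.8333
Numerator Σ(Δz_t−Δz̄)(Δz_{t+1}−Δz̄) = -79.3611
Denominator Σ(Δz_t−Δz̄)² = 504.8333
r_1(Δz) = -79.3611 / 504.8333 = -0.157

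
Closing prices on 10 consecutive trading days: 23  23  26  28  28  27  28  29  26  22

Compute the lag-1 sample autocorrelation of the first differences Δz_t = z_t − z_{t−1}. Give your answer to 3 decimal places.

First differences Δz: 0, 3, 2, 0, -1, 1, 1, -3, -4
Mean of differences = -0.1111
Numerator Σ(Δz_t−Δz̄)(Δz_{t+1}−Δz̄) = 15.3210
Denominator Σ(Δz_t−Δz̄)² = 40.8889
r_1(Δz) = 15.3210 / 40.8889 = 0.375

0.375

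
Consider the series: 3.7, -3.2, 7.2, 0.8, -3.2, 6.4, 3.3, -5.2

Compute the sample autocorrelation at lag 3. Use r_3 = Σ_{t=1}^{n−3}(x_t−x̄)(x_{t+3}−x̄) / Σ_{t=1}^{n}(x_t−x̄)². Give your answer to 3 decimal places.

Mean x̄ = (3.7 − 3.2 + 7.2 + 0.8 − 3.2 + 6.4 + 3.3 − 5.2)/8 = 1.2250
Deviations from mean: 2.4750, -4.4250, 5.9750, -0.4250, -4.4250, 5.1750, 2.0750, -6.4250
Σ(x_t−x̄)(x_{t+3}−x̄) = (-1.0519) + (19.5806) + (30.9206) + (-0.8819) + (28.4306) = 76.9981
Denominator Σ(x_t−x̄)² = 153.5350
r_3 = 76.9981 / 153.5350 = 0.502

0.502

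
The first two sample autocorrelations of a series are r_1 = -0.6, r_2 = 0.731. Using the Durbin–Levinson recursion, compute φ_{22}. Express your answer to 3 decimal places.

φ_{22} = (r_2 − r_1²) / (1 − r_1²)
r_1² = (-0.6)² = 0.36
Numerator = 0.731 − 0.3600 = 0.3710; denominator = 1 − 0.3600 = 0.6400
φ_{22} = 0.3710 / 0.6400 = 0.580

0.580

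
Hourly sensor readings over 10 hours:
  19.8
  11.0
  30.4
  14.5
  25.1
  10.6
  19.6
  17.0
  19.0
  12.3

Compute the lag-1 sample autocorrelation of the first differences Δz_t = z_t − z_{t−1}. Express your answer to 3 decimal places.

-0.835

First differences Δz: -8.8, 19.4, -15.9, 10.6, -14.5, 9.0, -2.6, 2.0, -6.7
Mean of differences = -0.8333
Numerator Σ(Δz_t−Δz̄)(Δz_{t+1}−Δz̄) = -967.9478
Denominator Σ(Δz_t−Δz̄)² = 1159.6200
r_1(Δz) = -967.9478 / 1159.6200 = -0.835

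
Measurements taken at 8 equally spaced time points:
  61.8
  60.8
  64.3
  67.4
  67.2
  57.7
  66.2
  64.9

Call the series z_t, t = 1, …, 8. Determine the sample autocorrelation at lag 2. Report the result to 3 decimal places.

Mean z̄ = (61.8 + 60.8 + 64.3 + 67.4 + 67.2 + 57.7 + 66.2 + 64.9)/8 = 63.7875
Deviations from mean: -1.9875, -2.9875, 0.5125, 3.6125, 3.4125, -6.0875, 2.4125, 1.1125
Σ(z_t−z̄)(z_{t+2}−z̄) = (-1.0186) + (-10.7923) + (1.7489) + (-21.9911) + (8.2327) + (-6.7723) = -30.5928
Denominator Σ(z_t−z̄)² = 81.9488
r_2 = -30.5928 / 81.9488 = -0.373

-0.373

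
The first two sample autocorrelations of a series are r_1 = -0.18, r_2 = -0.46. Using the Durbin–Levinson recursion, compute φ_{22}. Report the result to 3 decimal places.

-0.509

φ_{22} = (r_2 − r_1²) / (1 − r_1²)
r_1² = (-0.18)² = 0.0324
Numerator = -0.46 − 0.0324 = -0.4924; denominator = 1 − 0.0324 = 0.9676
φ_{22} = -0.4924 / 0.9676 = -0.509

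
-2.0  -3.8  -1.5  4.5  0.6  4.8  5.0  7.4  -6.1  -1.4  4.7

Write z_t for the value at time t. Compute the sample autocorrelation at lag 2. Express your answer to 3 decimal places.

-0.225

Mean z̄ = (-2.0 − 3.8 − 1.5 + 4.5 + 0.6 + 4.8 + 5.0 + 7.4 − 6.1 − 1.4 + 4.7)/11 = 1.1091
Numerator Σ_{t=1}^{9}(z_t−z̄)(z_{t+2}−z̄) = -43.1738
Denominator Σ(z_t−z̄)² = 191.8291
r_2 = -43.1738 / 191.8291 = -0.225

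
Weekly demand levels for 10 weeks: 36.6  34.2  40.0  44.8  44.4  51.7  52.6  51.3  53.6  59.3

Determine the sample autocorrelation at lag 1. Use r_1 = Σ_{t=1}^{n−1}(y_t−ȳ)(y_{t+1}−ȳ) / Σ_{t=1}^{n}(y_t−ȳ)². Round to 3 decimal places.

0.653

Mean ȳ = (36.6 + 34.2 + 40.0 + 44.8 + 44.4 + 51.7 + 52.6 + 51.3 + 53.6 + 59.3)/10 = 46.8500
Numerator Σ_{t=1}^{9}(y_t−ȳ)(y_{t+1}−ȳ) = 391.0475
Denominator Σ(y_t−ȳ)² = 599.1650
r_1 = 391.0475 / 599.1650 = 0.653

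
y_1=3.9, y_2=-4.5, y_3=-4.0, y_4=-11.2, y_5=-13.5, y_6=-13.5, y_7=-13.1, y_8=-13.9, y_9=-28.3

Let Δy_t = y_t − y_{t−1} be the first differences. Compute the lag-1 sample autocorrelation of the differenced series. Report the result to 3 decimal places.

-0.165

First differences Δy: -8.4, 0.5, -7.2, -2.3, 0.0, 0.4, -0.8, -14.4
Mean of differences = -4.0250
Numerator Σ(Δy_t−Δȳ)(Δy_{t+1}−Δȳ) = -34.0756
Denominator Σ(Δy_t−Δȳ)² = 206.4950
r_1(Δy) = -34.0756 / 206.4950 = -0.165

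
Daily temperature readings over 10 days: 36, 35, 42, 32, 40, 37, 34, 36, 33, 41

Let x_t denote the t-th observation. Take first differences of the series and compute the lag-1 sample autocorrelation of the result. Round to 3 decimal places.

-0.677

First differences Δx: -1, 7, -10, 8, -3, -3, 2, -3, 8
Mean of differences = 0.5556
Numerator Σ(Δx_t−Δx̄)(Δx_{t+1}−Δx̄) = -207.1975
Denominator Σ(Δx_t−Δx̄)² = 306.2222
r_1(Δx) = -207.1975 / 306.2222 = -0.677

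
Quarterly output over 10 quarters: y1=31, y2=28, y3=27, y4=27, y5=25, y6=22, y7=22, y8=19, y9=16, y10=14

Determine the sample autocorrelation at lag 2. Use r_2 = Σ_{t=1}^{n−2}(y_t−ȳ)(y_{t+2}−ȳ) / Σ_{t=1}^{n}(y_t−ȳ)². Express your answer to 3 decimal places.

Mean ȳ = (31 + 28 + 27 + 27 + 25 + 22 + 22 + 19 + 16 + 14)/10 = 23.1000
Numerator Σ_{t=1}^{8}(y_t−ȳ)(y_{t+2}−ȳ) = 100.5800
Denominator Σ(y_t−ȳ)² = 272.9000
r_2 = 100.5800 / 272.9000 = 0.369

0.369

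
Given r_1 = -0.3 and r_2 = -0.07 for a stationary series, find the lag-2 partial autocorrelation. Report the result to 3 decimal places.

φ_{22} = (r_2 − r_1²) / (1 − r_1²)
r_1² = (-0.3)² = 0.09
Numerator = -0.07 − 0.0900 = -0.1600; denominator = 1 − 0.0900 = 0.9100
φ_{22} = -0.1600 / 0.9100 = -0.176

-0.176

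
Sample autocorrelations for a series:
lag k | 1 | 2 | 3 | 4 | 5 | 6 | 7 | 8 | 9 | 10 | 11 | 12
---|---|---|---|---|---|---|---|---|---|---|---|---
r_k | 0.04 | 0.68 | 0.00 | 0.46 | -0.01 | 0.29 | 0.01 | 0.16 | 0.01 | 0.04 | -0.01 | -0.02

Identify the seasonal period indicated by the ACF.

The largest autocorrelation is r_2 = 0.68, with weaker echoes at lags 4 (0.46), 6 (0.29) and 8 (0.16); the remaining lags stay at or below 0.04.
The dominant spike at lag 2 indicates a seasonal period of 2.

2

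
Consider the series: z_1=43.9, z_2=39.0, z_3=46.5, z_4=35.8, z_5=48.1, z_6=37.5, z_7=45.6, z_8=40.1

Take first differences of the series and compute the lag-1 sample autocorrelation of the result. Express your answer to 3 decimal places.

-0.917

First differences Δz: -4.9, 7.5, -10.7, 12.3, -10.6, 8.1, -5.5
Mean of differences = -0.5429
Numerator Σ(Δz_t−Δz̄)(Δz_{t+1}−Δz̄) = -506.1118
Denominator Σ(Δz_t−Δz̄)² = 552.1971
r_1(Δz) = -506.1118 / 552.1971 = -0.917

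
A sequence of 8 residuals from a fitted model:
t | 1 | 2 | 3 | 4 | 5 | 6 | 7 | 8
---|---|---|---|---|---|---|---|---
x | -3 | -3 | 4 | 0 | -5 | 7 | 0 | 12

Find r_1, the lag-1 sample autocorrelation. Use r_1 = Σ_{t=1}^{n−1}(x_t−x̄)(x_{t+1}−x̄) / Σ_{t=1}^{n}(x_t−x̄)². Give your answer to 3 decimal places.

Mean x̄ = (-3 − 3 + 4 + 0 − 5 + 7 + 0 + 12)/8 = 1.5000
Σ(x_t−x̄)(x_{t+1}−x̄) = (20.2500) + (-11.2500) + (-3.7500) + (9.7500) + (-35.7500) + (-8.2500) + (-15.7500) = -44.7500
Denominator Σ(x_t−x̄)² = 234.0000
r_1 = -44.7500 / 234.0000 = -0.191

-0.191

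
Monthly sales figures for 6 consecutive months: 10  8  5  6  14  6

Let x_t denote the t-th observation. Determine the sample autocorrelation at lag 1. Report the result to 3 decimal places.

-0.320

Mean x̄ = (10 + 8 + 5 + 6 + 14 + 6)/6 = 8.1667
Deviations from mean: 1.8333, -0.1667, -3.1667, -2.1667, 5.8333, -2.1667
Numerator Σ_{t=1}^{5}(x_t−x̄)(x_{t+1}−x̄) = -18.1944
Denominator Σ(x_t−x̄)² = 56.8333
r_1 = -18.1944 / 56.8333 = -0.320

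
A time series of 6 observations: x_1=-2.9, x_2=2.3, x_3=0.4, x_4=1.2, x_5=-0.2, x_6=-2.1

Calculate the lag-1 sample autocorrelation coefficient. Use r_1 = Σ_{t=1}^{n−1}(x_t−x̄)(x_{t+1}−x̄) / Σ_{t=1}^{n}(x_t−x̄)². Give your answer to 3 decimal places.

-0.223

Mean x̄ = (-2.9 + 2.3 + 0.4 + 1.2 − 0.2 − 2.1)/6 = -0.2167
Deviations from mean: -2.6833, 2.5167, 0.6167, 1.4167, 0.0167, -1.8833
Σ(x_t−x̄)(x_{t+1}−x̄) = (-6.7531) + (1.5519) + (0.8736) + (0.0236) + (-0.0314) = -4.3353
Denominator Σ(x_t−x̄)² = 19.4683
r_1 = -4.3353 / 19.4683 = -0.223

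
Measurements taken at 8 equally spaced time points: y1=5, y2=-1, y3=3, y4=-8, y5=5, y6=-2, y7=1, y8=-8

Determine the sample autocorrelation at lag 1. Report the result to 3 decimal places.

Mean ȳ = (5 − 1 + 3 − 8 + 5 − 2 + 1 − 8)/8 = -0.6250
Deviations from mean: 5.6250, -0.3750, 3.6250, -7.3750, 5.6250, -1.3750, 1.6250, -7.3750
Σ(y_t−ȳ)(y_{t+1}−ȳ) = (-2.1094) + (-1.3594) + (-26.7344) + (-41.4844) + (-7.7344) + (-2.2344) + (-11.9844) = -93.6406
Denominator Σ(y_t−ȳ)² = 189.8750
r_1 = -93.6406 / 189.8750 = -0.493

-0.493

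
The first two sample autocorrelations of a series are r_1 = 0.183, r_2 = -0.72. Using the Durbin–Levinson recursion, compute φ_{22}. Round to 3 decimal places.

φ_{22} = (r_2 − r_1²) / (1 − r_1²)
r_1² = (0.183)² = 0.033489
Numerator = -0.72 − 0.0335 = -0.7535; denominator = 1 − 0.0335 = 0.9665
φ_{22} = -0.7535 / 0.9665 = -0.780

-0.780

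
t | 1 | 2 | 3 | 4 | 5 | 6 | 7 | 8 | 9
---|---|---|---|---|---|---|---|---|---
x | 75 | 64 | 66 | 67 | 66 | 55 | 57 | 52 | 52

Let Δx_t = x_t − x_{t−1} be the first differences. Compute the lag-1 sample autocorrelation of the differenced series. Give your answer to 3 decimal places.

-0.402

First differences Δx: -11, 2, 1, -1, -11, 2, -5, 0
Mean of differences = -2.8750
Numerator Σ(Δx_t−Δx̄)(Δx_{t+1}−Δx̄) = -84.7656
Denominator Σ(Δx_t−Δx̄)² = 210.8750
r_1(Δx) = -84.7656 / 210.8750 = -0.402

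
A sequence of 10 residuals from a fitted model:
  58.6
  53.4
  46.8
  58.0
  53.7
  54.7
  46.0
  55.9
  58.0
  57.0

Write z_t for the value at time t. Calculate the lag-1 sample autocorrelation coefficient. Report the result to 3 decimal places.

Mean z̄ = (58.6 + 53.4 + 46.8 + 58.0 + 53.7 + 54.7 + 46.0 + 55.9 + 58.0 + 57.0)/10 = 54.2100
Numerator Σ_{t=1}^{9}(z_t−z̄)(z_{t+1}−z̄) = -28.7391
Denominator Σ(z_t−z̄)² = 182.1090
r_1 = -28.7391 / 182.1090 = -0.158

-0.158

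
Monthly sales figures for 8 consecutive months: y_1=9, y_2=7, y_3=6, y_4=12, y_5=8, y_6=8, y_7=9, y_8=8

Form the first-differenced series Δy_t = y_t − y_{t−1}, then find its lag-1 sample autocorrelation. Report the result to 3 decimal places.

First differences Δy: -2, -1, 6, -4, 0, 1, -1
Mean of differences = -0.1429
Numerator Σ(Δy_t−Δȳ)(Δy_{t+1}−Δȳ) = -28.7347
Denominator Σ(Δy_t−Δȳ)² = 58.8571
r_1(Δy) = -28.7347 / 58.8571 = -0.488

-0.488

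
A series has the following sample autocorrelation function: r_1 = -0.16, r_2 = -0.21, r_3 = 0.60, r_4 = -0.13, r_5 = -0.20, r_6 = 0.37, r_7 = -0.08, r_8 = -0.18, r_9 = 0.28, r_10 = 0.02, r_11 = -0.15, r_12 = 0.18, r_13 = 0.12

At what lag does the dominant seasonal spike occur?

The largest autocorrelation is r_3 = 0.60, with weaker echoes at lags 6 (0.37), 9 (0.28) and 12 (0.18); the remaining lags stay at or below 0.12.
The dominant spike at lag 3 indicates a seasonal period of 3.

3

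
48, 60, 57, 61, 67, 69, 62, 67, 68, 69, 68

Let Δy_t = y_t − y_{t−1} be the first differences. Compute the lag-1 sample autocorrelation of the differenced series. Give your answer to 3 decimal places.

First differences Δy: 12, -3, 4, 6, 2, -7, 5, 1, 1, -1
Mean of differences = 2.0000
Numerator Σ(Δy_t−Δȳ)(Δy_{t+1}−Δȳ) = -78.0000
Denominator Σ(Δy_t−Δȳ)² = 246.0000
r_1(Δy) = -78.0000 / 246.0000 = -0.317

-0.317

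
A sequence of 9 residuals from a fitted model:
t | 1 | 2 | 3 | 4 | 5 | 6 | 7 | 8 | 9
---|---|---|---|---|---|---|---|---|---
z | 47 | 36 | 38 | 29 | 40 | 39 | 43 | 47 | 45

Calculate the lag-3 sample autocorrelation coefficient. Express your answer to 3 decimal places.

-0.398

Mean z̄ = (47 + 36 + 38 + 29 + 40 + 39 + 43 + 47 + 45)/9 = 40.4444
Σ(z_t−z̄)(z_{t+3}−z̄) = (-75.0247) + (1.9753) + (3.5309) + (-29.2469) + (-2.9136) + (-6.5802) = -108.2593
Denominator Σ(z_t−z̄)² = 272.2222
r_3 = -108.2593 / 272.2222 = -0.398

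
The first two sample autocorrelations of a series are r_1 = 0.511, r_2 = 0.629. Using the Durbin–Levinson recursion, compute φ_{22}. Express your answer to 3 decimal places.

0.498

φ_{22} = (r_2 − r_1²) / (1 − r_1²)
r_1² = (0.511)² = 0.261121
Numerator = 0.629 − 0.2611 = 0.3679; denominator = 1 − 0.2611 = 0.7389
φ_{22} = 0.3679 / 0.7389 = 0.498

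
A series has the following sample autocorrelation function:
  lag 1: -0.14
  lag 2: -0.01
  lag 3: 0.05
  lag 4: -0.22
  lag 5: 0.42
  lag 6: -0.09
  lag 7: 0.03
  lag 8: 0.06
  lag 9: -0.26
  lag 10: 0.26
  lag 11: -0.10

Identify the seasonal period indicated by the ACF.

The largest autocorrelation is r_5 = 0.42, with a weaker echo at lag 10 (0.26); the remaining lags stay at or below 0.06.
The dominant spike at lag 5 indicates a seasonal period of 5.

5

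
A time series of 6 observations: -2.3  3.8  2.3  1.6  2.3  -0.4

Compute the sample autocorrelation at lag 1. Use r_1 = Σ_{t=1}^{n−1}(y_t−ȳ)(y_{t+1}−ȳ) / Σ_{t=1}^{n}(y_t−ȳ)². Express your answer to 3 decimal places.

Mean ȳ = (-2.3 + 3.8 + 2.3 + 1.6 + 2.3 − 0.4)/6 = 1.2167
Σ(y_t−ȳ)(y_{t+1}−ȳ) = (-9.0847) + (2.7986) + (0.4153) + (0.4153) + (-1.7514) = -7.2069
Denominator Σ(y_t−ȳ)² = 24.1483
r_1 = -7.2069 / 24.1483 = -0.298

-0.298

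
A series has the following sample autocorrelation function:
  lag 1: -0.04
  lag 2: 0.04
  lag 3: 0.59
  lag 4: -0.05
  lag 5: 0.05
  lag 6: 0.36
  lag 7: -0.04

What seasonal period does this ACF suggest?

3

The largest autocorrelation is r_3 = 0.59, with a weaker echo at lag 6 (0.36); the remaining lags stay at or below 0.05.
The dominant spike at lag 3 indicates a seasonal period of 3.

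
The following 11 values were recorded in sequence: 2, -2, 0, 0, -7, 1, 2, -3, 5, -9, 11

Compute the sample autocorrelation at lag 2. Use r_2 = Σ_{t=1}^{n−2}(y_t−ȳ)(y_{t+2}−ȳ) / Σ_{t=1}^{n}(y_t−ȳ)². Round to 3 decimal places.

0.252

Mean ȳ = (2 − 2 + 0 + 0 − 7 + 1 + 2 − 3 + 5 − 9 + 11)/11 = 0.0000
Numerator Σ_{t=1}^{9}(y_t−ȳ)(y_{t+2}−ȳ) = 75.0000
Denominator Σ(y_t−ȳ)² = 298.0000
r_2 = 75.0000 / 298.0000 = 0.252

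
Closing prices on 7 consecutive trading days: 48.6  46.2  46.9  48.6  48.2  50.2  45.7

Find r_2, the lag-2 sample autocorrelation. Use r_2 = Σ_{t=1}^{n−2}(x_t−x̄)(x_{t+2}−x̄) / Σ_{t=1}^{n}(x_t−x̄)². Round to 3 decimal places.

-0.085

Mean x̄ = (48.6 + 46.2 + 46.9 + 48.6 + 48.2 + 50.2 + 45.7)/7 = 47.7714
Deviations from mean: 0.8286, -1.5714, -0.8714, 0.8286, 0.4286, 2.4286, -2.0714
Σ(x_t−x̄)(x_{t+2}−x̄) = (-0.7220) + (-1.3020) + (-0.3735) + (2.0122) + (-0.8878) = -1.2731
Denominator Σ(x_t−x̄)² = 14.9743
r_2 = -1.2731 / 14.9743 = -0.085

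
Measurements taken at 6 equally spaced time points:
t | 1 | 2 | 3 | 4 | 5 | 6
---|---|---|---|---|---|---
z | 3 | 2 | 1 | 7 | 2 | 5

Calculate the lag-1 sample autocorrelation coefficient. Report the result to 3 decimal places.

-0.478

Mean z̄ = (3 + 2 + 1 + 7 + 2 + 5)/6 = 3.3333
Deviations from mean: -0.3333, -1.3333, -2.3333, 3.6667, -1.3333, 1.6667
Numerator Σ_{t=1}^{5}(z_t−z̄)(z_{t+1}−z̄) = -12.1111
Denominator Σ(z_t−z̄)² = 25.3333
r_1 = -12.1111 / 25.3333 = -0.478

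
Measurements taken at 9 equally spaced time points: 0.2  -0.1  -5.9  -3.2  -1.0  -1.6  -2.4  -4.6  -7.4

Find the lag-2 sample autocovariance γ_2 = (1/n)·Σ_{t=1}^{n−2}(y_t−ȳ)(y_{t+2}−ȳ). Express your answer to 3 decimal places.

-2.194

Mean ȳ = (0.2 − 0.1 − 5.9 − 3.2 − 1.0 − 1.6 − 2.4 − 4.6 − 7.4)/9 = -2.8889
Σ_{t=1}^{7}(y_t−ȳ)(y_{t+2}−ȳ) = -19.7447
γ_2 = -19.7447 / 9 = -2.194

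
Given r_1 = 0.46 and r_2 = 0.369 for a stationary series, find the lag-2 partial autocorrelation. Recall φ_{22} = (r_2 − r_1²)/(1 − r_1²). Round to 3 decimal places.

φ_{22} = (r_2 − r_1²) / (1 − r_1²)
r_1² = (0.46)² = 0.2116
Numerator = 0.369 − 0.2116 = 0.1574; denominator = 1 − 0.2116 = 0.7884
φ_{22} = 0.1574 / 0.7884 = 0.200

0.200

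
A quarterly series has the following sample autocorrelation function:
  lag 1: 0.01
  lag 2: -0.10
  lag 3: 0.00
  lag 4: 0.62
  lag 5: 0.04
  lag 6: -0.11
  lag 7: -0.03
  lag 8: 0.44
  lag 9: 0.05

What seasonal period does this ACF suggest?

The largest autocorrelation is r_4 = 0.62, with a weaker echo at lag 8 (0.44); the remaining lags stay at or below 0.05.
The dominant spike at lag 4 indicates a seasonal period of 4.

4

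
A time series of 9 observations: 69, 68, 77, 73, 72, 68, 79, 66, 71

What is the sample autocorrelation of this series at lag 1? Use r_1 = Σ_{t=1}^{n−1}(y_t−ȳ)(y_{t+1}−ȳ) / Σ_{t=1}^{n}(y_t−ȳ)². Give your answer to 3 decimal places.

-0.452

Mean ȳ = (69 + 68 + 77 + 73 + 72 + 68 + 79 + 66 + 71)/9 = 71.4444
Numerator Σ_{t=1}^{8}(y_t−ȳ)(y_{t+1}−ȳ) = -67.8642
Denominator Σ(y_t−ȳ)² = 150.2222
r_1 = -67.8642 / 150.2222 = -0.452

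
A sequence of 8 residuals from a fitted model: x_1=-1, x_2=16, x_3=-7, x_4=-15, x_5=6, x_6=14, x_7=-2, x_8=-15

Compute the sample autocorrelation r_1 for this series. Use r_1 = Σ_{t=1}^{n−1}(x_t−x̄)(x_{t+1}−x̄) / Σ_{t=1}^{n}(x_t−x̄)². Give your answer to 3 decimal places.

-0.021

Mean x̄ = (-1 + 16 − 7 − 15 + 6 + 14 − 2 − 15)/8 = -0.5000
Deviations from mean: -0.5000, 16.5000, -6.5000, -14.5000, 6.5000, 14.5000, -1.5000, -14.5000
Σ(x_t−x̄)(x_{t+1}−x̄) = (-8.2500) + (-107.2500) + (94.2500) + (-94.2500) + (94.2500) + (-21.7500) + (21.7500) = -21.2500
Denominator Σ(x_t−x̄)² = 990.0000
r_1 = -21.2500 / 990.0000 = -0.021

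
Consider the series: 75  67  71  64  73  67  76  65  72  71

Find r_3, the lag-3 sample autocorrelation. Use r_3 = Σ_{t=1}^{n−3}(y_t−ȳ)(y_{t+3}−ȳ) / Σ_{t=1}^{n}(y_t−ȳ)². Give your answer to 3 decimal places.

-0.601

Mean ȳ = (75 + 67 + 71 + 64 + 73 + 67 + 76 + 65 + 72 + 71)/10 = 70.1000
Σ(y_t−ȳ)(y_{t+3}−ȳ) = (-29.8900) + (-8.9900) + (-2.7900) + (-35.9900) + (-14.7900) + (-5.8900) + (5.3100) = -93.0300
Denominator Σ(y_t−ȳ)² = 154.9000
r_3 = -93.0300 / 154.9000 = -0.601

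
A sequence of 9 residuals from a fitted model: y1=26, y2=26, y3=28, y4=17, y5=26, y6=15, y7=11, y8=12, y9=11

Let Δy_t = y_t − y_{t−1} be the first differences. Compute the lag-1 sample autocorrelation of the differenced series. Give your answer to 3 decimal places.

First differences Δy: 0, 2, -11, 9, -11, -4, 1, -1
Mean of differences = -1.8750
Numerator Σ(Δy_t−Δȳ)(Δy_{t+1}−Δȳ) = -210.7656
Denominator Σ(Δy_t−Δȳ)² = 316.8750
r_1(Δy) = -210.7656 / 316.8750 = -0.665

-0.665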